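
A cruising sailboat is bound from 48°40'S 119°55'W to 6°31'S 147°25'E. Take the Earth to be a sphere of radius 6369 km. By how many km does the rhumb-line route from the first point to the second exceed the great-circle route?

315 km

Great circle: cos σ = sin φ₁ sin φ₂ + cos φ₁ cos φ₂ cos Δλ,  σ = 1.5161 rad → d_gc = 9655.9 km
Rhumb line: Δψ = +0.8610, q = Δφ/Δψ = 0.8544, d_rh = R√(Δφ²+q²Δλ²) = 9970.8 km
Excess = 9970.8 − 9655.9 = 314.9 ≈ 315 km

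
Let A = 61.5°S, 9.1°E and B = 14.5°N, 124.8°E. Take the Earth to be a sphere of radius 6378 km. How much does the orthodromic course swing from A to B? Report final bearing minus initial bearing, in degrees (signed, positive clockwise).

-77.7°

Initial bearing θ₁ = atan2(sin Δλ cos φ₂, cos φ₁ sin φ₂ − sin φ₁ cos φ₂ cos Δλ) = 105.96°
Final bearing θ₂ = (initial bearing from the destination back to the start) + 180° = 28.29°
Δθ = θ₂ − θ₁ = -77.7°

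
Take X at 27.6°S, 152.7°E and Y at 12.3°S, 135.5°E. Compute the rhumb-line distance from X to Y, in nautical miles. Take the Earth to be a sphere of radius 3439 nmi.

Δψ = ln[tan(π/4+φ₂/2)/tan(π/4+φ₁/2)] = +0.2852;  Δφ = +0.2670 rad,  Δλ = -0.3002 rad
q = Δφ/Δψ = 0.9365
d = R·√(Δφ² + q²Δλ²) = 3439·0.38773 = 1333 nmi

1333 nmi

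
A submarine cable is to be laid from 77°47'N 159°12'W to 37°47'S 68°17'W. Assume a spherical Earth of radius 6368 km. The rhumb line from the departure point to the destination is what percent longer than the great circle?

Great circle: σ = 2.2161 rad → d_gc = Rσ = 14112.4 km
Rhumb: Δφ = -2.0170, Δλ = +1.5868, Δψ = -2.9480, q = Δφ/Δψ = 0.6842 → d_rh = R√(Δφ²+q²Δλ²) = 14586.9 km
Excess = (14586.9 − 14112.4) / 14112.4 = 474.5 / 14112.4 = 3.36% ≈ 3.4%

3.4%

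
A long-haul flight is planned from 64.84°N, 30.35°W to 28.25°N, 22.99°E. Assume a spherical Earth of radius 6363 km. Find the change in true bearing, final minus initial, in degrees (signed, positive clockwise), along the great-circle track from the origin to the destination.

Initial bearing θ₁ = atan2(sin Δλ cos φ₂, cos φ₁ sin φ₂ − sin φ₁ cos φ₂ cos Δλ) = 111.25°
Final bearing θ₂ = (initial bearing from the destination back to the start) + 180° = 153.27°
Δθ = θ₂ − θ₁ = +42.0°

+42.0°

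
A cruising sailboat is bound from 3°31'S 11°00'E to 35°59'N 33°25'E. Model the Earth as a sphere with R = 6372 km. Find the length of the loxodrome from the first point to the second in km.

4976 km

Rhumb course C = atan2(Δλ, Δψ) with Δψ = ln[tan(π/4+φ₂/2)/tan(π/4+φ₁/2)] = +0.7353, Δλ = +0.3912 → C = 28.02°
d = R·|Δφ| / |cos C| = 6372·0.68941 / 0.88282 = 4976 km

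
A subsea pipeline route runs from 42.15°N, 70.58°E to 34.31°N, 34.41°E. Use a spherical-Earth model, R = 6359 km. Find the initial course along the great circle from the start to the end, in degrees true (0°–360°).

θ = atan2( sin Δλ·cos φ₂ ,  cos φ₁ sin φ₂ − sin φ₁ cos φ₂ cos Δλ )
  = atan2(-0.4875, -0.0296) = 266.53°

266.5°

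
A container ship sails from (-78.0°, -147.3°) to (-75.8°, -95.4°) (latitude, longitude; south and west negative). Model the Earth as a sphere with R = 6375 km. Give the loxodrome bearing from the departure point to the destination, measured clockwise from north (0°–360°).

79.4°

Meridional parts: M(φ₁)=-2.2528, M(φ₂)=-2.0830 → ΔM = +0.1698;  Δλ = +0.9058 rad
tan C = Δλ / ΔM = +5.3344 → C = 79.38°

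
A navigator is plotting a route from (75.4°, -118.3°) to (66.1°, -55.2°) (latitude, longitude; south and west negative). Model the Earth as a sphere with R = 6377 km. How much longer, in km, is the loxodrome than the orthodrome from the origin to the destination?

Great circle: cos σ = sin φ₁ sin φ₂ + cos φ₁ cos φ₂ cos Δλ,  σ = 0.3738 rad → d_gc = 2383.9 km
Rhumb line: Δψ = -0.5021, q = Δφ/Δψ = 0.3233, d_rh = R√(Δφ²+q²Δλ²) = 2495.3 km
Excess = 2495.3 − 2383.9 = 111.4 ≈ 111 km

111 km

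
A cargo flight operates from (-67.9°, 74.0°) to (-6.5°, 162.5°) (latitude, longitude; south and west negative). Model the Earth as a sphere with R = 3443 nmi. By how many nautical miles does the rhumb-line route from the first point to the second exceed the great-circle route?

248 nmi

Great circle: cos σ = sin φ₁ sin φ₂ + cos φ₁ cos φ₂ cos Δλ,  σ = 1.4559 rad → d_gc = 5012.57 nmi
Rhumb line: Δψ = +1.5196, q = Δφ/Δψ = 0.7052, d_rh = R√(Δφ²+q²Δλ²) = 5261.05 nmi
Excess = 5261.05 − 5012.57 = 248.48 ≈ 248 nmi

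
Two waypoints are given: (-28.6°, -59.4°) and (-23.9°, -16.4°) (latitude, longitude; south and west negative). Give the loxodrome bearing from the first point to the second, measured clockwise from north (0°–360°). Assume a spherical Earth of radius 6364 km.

Δψ = ln[tan(π/4+φ₂/2)/tan(π/4+φ₁/2)] = +0.0915
Δλ = +0.7505 rad (taken the short way round)
course = atan2(Δλ, Δψ) = 83.05°

83.0°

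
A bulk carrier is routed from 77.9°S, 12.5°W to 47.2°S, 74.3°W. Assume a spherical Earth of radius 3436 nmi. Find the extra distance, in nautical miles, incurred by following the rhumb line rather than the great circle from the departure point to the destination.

Great circle: cos σ = sin φ₁ sin φ₂ + cos φ₁ cos φ₂ cos Δλ,  σ = 0.6685 rad → d_gc = 2297.1 nmi
Rhumb line: Δψ = +1.3077, q = Δφ/Δψ = 0.4097, d_rh = R√(Δφ²+q²Δλ²) = 2386.5 nmi
Excess = 2386.5 − 2297.1 = 89.4 ≈ 89 nmi

89 nmi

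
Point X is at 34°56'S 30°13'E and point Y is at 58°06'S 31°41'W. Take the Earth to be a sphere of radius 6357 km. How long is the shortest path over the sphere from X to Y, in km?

5143 km

Haversine: a = sin²(Δφ/2)+cos φ₁ cos φ₂ sin²(Δλ/2) = 0.15490;  σ = 2·atan2(√a,√(1−a))
σ = 46.355° → d = Rσ = 6357·0.80904 = 5143 km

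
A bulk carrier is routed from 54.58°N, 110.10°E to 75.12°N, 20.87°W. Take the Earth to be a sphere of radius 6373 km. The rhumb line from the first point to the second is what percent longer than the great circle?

21.6%

Great circle: σ = 0.8093 rad → d_gc = Rσ = 5157.6 km
Rhumb: Δφ = +0.3585, Δλ = -2.2859, Δψ = +0.8942, q = Δφ/Δψ = 0.4009 → d_rh = R√(Δφ²+q²Δλ²) = 6271.3 km
Excess = (6271.3 − 5157.6) / 5157.6 = 1113.7 / 5157.6 = 21.59% ≈ 21.6%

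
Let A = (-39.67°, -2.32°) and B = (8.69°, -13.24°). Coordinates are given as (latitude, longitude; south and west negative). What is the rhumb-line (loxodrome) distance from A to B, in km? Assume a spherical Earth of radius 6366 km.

5490 km

Δψ = ln[tan(π/4+φ₂/2)/tan(π/4+φ₁/2)] = +0.9077;  Δφ = +0.8440 rad,  Δλ = -0.1906 rad
q = Δφ/Δψ = 0.9299
d = R·√(Δφ² + q²Δλ²) = 6366·0.86245 = 5490 km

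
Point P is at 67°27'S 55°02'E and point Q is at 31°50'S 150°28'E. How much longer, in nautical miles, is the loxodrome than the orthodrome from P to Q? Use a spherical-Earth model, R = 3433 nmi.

Great circle: cos σ = sin φ₁ sin φ₂ + cos φ₁ cos φ₂ cos Δλ,  σ = 1.0970 rad → d_gc = 3766.0 nmi
Rhumb line: Δψ = +1.0260, q = Δφ/Δψ = 0.6059, d_rh = R√(Δφ²+q²Δλ²) = 4069.0 nmi
Excess = 4069.0 − 3766.0 = 303.0 ≈ 303 nmi

303 nmi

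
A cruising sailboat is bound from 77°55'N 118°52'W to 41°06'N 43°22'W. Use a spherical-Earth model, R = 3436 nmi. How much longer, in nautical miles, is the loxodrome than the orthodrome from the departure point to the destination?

Great circle: cos σ = sin φ₁ sin φ₂ + cos φ₁ cos φ₂ cos Δλ,  σ = 0.8199 rad → d_gc = 2817.1 nmi
Rhumb line: Δψ = -1.4577, q = Δφ/Δψ = 0.4408, d_rh = R√(Δφ²+q²Δλ²) = 2976.3 nmi
Excess = 2976.3 − 2817.1 = 159.2 ≈ 159 nmi

159 nmi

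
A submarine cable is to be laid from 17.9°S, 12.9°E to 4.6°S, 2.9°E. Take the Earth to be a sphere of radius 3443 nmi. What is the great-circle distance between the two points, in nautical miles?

992 nmi

cos σ = sin φ₁ sin φ₂ + cos φ₁ cos φ₂ cos Δλ
      = sin(-17.90°)sin(-4.60°) + cos(-17.90°)cos(-4.60°)cos(-10.00°) = 0.9588
σ = 16.510° → d = Rσ = 3443·0.28816 = 992 nmi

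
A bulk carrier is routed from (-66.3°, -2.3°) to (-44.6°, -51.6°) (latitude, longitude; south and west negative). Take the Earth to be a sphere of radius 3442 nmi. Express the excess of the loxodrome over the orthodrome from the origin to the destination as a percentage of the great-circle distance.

Great circle: σ = 0.5925 rad → d_gc = Rσ = 2039.3 nmi
Rhumb: Δφ = +0.3787, Δλ = -0.8604, Δψ = +0.6900, q = Δφ/Δψ = 0.5489 → d_rh = R√(Δφ²+q²Δλ²) = 2083.8 nmi
Excess = (2083.8 − 2039.3) / 2039.3 = 44.5 / 2039.3 = 2.18% ≈ 2.2%

2.2%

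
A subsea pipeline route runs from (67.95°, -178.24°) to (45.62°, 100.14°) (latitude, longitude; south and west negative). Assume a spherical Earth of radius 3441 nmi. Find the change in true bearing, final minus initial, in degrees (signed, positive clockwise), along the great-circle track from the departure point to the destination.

At departure: θ₁ = atan2(sin Δλ cos φ₂, cos φ₁ sin φ₂ − sin φ₁ cos φ₂ cos Δλ) = 284.10°
At arrival: θ₂ = atan2(sin Δλ cos φ₁, −cos φ₂ sin φ₁ + sin φ₂ cos φ₁ cos Δλ) = 211.37°
Δθ = θ₂ − θ₁ = -72.7°

-72.7°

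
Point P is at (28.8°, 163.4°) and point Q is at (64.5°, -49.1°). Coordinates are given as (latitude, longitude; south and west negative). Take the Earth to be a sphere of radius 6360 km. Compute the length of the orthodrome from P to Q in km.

9247 km

cos σ = sin φ₁ sin φ₂ + cos φ₁ cos φ₂ cos Δλ
      = sin(28.80°)sin(64.50°) + cos(28.80°)cos(64.50°)cos(147.50°) = 0.1166
σ = 83.301° → d = Rσ = 6360·1.45388 = 9247 km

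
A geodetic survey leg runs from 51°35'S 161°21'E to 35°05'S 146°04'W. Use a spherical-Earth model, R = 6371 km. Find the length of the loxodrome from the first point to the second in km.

4594 km

Δψ = ln[tan(π/4+φ₂/2)/tan(π/4+φ₁/2)] = +0.3998;  Δφ = +0.2880 rad,  Δλ = +0.9178 rad
q = Δφ/Δψ = 0.7203
d = R·√(Δφ² + q²Δλ²) = 6371·0.72108 = 4594 km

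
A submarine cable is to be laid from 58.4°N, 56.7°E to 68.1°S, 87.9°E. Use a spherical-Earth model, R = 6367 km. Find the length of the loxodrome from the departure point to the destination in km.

Rhumb course C = atan2(Δλ, Δψ) with Δψ = ln[tan(π/4+φ₂/2)/tan(π/4+φ₁/2)] = -2.9050, Δλ = +0.5445 → C = 169.38°
d = R·|Δφ| / |cos C| = 6367·2.20784 / 0.98288 = 14302 km

14302 km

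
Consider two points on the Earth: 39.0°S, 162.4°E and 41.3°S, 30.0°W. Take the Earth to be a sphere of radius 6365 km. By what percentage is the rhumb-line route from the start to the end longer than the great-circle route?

29.5%

Great circle: σ = 1.7263 rad → d_gc = Rσ = 10987.8 km
Rhumb: Δφ = -0.0401, Δλ = +2.9252, Δψ = -0.0525, q = Δφ/Δψ = 0.7642 → d_rh = R√(Δφ²+q²Δλ²) = 14231.4 km
Excess = (14231.4 − 10987.8) / 10987.8 = 3243.6 / 10987.8 = 29.52% ≈ 29.5%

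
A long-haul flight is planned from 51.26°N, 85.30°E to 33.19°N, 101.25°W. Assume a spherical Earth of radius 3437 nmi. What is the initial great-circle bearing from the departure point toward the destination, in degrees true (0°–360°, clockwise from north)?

5.5°

θ = atan2( sin Δλ·cos φ₂ ,  cos φ₁ sin φ₂ − sin φ₁ cos φ₂ cos Δλ )
  = atan2(+0.0955, +0.9911) = 5.50°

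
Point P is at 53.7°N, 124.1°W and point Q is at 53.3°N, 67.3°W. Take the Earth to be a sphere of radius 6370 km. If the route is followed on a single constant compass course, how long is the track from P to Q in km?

3756 km

Δψ = ln[tan(π/4+φ₂/2)/tan(π/4+φ₁/2)] = -0.0117;  Δφ = -0.0070 rad,  Δλ = +0.9913 rad
q = Δφ/Δψ = 0.5948
d = R·√(Δφ² + q²Δλ²) = 6370·0.58971 = 3756 km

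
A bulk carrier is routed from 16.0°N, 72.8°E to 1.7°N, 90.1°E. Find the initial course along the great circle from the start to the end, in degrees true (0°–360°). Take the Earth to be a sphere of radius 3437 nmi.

θ = atan2( sin Δλ·cos φ₂ ,  cos φ₁ sin φ₂ − sin φ₁ cos φ₂ cos Δλ )
  = atan2(+0.2972, -0.2345) = 128.27°

128.3°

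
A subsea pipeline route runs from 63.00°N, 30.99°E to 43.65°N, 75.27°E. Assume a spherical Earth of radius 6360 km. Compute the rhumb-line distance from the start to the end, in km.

Δψ = ln[tan(π/4+φ₂/2)/tan(π/4+φ₁/2)] = -0.5784;  Δφ = -0.3377 rad,  Δλ = +0.7728 rad
q = Δφ/Δψ = 0.5839
d = R·√(Δφ² + q²Δλ²) = 6360·0.56366 = 3585 km

3585 km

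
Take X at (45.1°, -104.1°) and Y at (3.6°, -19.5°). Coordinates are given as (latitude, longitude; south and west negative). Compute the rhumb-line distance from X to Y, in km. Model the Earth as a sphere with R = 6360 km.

9480 km

Rhumb course C = atan2(Δλ, Δψ) with Δψ = ln[tan(π/4+φ₂/2)/tan(π/4+φ₁/2)] = -0.8210, Δλ = +1.4765 → C = 119.07°
d = R·|Δφ| / |cos C| = 6360·0.72431 / 0.48594 = 9480 km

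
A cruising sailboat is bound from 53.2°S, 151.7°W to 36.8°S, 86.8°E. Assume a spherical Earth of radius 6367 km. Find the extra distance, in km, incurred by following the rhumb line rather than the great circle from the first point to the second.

Great circle: cos σ = sin φ₁ sin φ₂ + cos φ₁ cos φ₂ cos Δλ,  σ = 1.3397 rad → d_gc = 8529.9 km
Rhumb line: Δψ = +0.4090, q = Δφ/Δψ = 0.6998, d_rh = R√(Δφ²+q²Δλ²) = 9622.6 km
Excess = 9622.6 − 8529.9 = 1092.7 ≈ 1093 km

1093 km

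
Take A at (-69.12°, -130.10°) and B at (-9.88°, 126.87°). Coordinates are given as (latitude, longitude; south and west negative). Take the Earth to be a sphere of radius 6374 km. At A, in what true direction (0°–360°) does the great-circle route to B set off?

254.4°

θ = atan2( sin Δλ·cos φ₂ ,  cos φ₁ sin φ₂ − sin φ₁ cos φ₂ cos Δλ )
  = atan2(-0.9598, -0.2687) = 254.36°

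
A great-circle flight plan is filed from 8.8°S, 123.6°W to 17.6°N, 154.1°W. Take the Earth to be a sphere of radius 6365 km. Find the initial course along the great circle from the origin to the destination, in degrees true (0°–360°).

311.3°

θ = atan2( sin Δλ·cos φ₂ ,  cos φ₁ sin φ₂ − sin φ₁ cos φ₂ cos Δλ )
  = atan2(-0.4838, +0.4245) = 311.26°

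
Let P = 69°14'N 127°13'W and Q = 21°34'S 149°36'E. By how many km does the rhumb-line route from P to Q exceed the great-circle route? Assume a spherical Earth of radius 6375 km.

Great circle: cos σ = sin φ₁ sin φ₂ + cos φ₁ cos φ₂ cos Δλ,  σ = 1.8803 rad → d_gc = 11986.8 km
Rhumb line: Δψ = -2.0826, q = Δφ/Δψ = 0.7609, d_rh = R√(Δφ²+q²Δλ²) = 12315.4 km
Excess = 12315.4 − 11986.8 = 328.6 ≈ 329 km

329 km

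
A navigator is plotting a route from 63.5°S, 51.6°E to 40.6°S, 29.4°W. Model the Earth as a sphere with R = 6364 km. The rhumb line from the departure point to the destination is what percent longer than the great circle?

Great circle: σ = 0.8823 rad → d_gc = Rσ = 5614.8 km
Rhumb: Δφ = +0.3997, Δλ = -1.4137, Δψ = +0.6695, q = Δφ/Δψ = 0.5970 → d_rh = R√(Δφ²+q²Δλ²) = 5942.6 km
Excess = (5942.6 − 5614.8) / 5614.8 = 327.8 / 5614.8 = 5.84% ≈ 5.8%

5.8%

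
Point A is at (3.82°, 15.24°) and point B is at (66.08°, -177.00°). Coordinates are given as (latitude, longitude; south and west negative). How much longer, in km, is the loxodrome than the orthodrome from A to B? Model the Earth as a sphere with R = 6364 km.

3119 km

Great circle: cos σ = sin φ₁ sin φ₂ + cos φ₁ cos φ₂ cos Δλ,  σ = 1.9118 rad → d_gc = 12166.9 km
Rhumb line: Δψ = +1.4853, q = Δφ/Δψ = 0.7316, d_rh = R√(Δφ²+q²Δλ²) = 15286.3 km
Excess = 15286.3 − 12166.9 = 3119.4 ≈ 3119 km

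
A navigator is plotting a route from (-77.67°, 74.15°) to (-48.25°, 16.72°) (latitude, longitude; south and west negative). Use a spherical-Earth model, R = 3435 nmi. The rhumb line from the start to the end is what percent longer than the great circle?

3.4%

Great circle: σ = 0.6345 rad → d_gc = Rσ = 2179.3 nmi
Rhumb: Δφ = +0.5135, Δλ = -1.0023, Δψ = +1.2615, q = Δφ/Δψ = 0.4070 → d_rh = R√(Δφ²+q²Δλ²) = 2252.8 nmi
Excess = (2252.8 − 2179.3) / 2179.3 = 73.5 / 2179.3 = 3.37% ≈ 3.4%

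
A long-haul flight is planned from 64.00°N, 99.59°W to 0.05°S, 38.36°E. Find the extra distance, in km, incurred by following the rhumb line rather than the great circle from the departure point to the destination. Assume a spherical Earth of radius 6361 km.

1562 km

Great circle: cos σ = sin φ₁ sin φ₂ + cos φ₁ cos φ₂ cos Δλ,  σ = 1.9032 rad → d_gc = 12106.16 km
Rhumb line: Δψ = -1.4668, q = Δφ/Δψ = 0.7621, d_rh = R√(Δφ²+q²Δλ²) = 13667.71 km
Excess = 13667.71 − 12106.16 = 1561.55 ≈ 1562 km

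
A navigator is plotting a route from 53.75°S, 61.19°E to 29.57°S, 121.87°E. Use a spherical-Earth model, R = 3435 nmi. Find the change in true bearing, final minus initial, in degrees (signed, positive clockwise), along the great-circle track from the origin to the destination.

-43.4°

Initial bearing θ₁ = atan2(sin Δλ cos φ₂, cos φ₁ sin φ₂ − sin φ₁ cos φ₂ cos Δλ) = 86.10°
Final bearing θ₂ = (initial bearing from the destination back to the start) + 180° = 42.71°
Δθ = θ₂ − θ₁ = -43.4°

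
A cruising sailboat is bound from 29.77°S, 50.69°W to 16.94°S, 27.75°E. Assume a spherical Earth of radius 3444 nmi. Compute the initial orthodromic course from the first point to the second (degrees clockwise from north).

θ = atan2( sin Δλ·cos φ₂ ,  cos φ₁ sin φ₂ − sin φ₁ cos φ₂ cos Δλ )
  = atan2(+0.9372, -0.1577) = 99.55°

99.6°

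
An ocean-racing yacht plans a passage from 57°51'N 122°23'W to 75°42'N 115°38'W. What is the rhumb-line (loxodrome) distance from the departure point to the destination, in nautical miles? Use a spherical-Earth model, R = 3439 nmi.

Rhumb course C = atan2(Δλ, Δψ) with Δψ = ln[tan(π/4+φ₂/2)/tan(π/4+φ₁/2)] = +0.8317, Δλ = +0.1178 → C = 8.06°
d = R·|Δφ| / |cos C| = 3439·0.31154 / 0.99012 = 1082 nmi

1082 nmi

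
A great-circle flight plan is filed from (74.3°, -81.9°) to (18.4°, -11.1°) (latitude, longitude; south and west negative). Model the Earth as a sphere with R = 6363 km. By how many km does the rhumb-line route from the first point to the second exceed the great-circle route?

Great circle: cos σ = sin φ₁ sin φ₂ + cos φ₁ cos φ₂ cos Δλ,  σ = 1.1720 rad → d_gc = 7457.4 km
Rhumb line: Δψ = -1.6546, q = Δφ/Δψ = 0.5896, d_rh = R√(Δφ²+q²Δλ²) = 7748.1 km
Excess = 7748.1 − 7457.4 = 290.7 ≈ 291 km

291 km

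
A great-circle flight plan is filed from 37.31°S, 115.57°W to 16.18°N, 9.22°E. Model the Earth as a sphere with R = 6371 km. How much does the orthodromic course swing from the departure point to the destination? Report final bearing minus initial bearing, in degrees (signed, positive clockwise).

-42.9°

At departure: θ₁ = atan2(sin Δλ cos φ₂, cos φ₁ sin φ₂ − sin φ₁ cos φ₂ cos Δλ) = 97.98°
At arrival: θ₂ = atan2(sin Δλ cos φ₁, −cos φ₂ sin φ₁ + sin φ₂ cos φ₁ cos Δλ) = 55.10°
Δθ = θ₂ − θ₁ = -42.9°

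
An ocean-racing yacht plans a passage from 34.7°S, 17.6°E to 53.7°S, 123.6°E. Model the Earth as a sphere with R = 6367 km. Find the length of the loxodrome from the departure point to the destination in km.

Rhumb course C = atan2(Δλ, Δψ) with Δψ = ln[tan(π/4+φ₂/2)/tan(π/4+φ₁/2)] = -0.4688, Δλ = +1.8500 → C = 104.22°
d = R·|Δφ| / |cos C| = 6367·0.33161 / 0.24566 = 8595 km

8595 km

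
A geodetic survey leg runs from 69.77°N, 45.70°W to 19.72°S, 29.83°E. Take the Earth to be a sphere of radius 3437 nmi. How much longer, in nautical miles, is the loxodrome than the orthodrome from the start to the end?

145 nmi

Great circle: cos σ = sin φ₁ sin φ₂ + cos φ₁ cos φ₂ cos Δλ,  σ = 1.8083 rad → d_gc = 6215.1 nmi
Rhumb line: Δψ = -2.0749, q = Δφ/Δψ = 0.7527, d_rh = R√(Δφ²+q²Δλ²) = 6360.0 nmi
Excess = 6360.0 − 6215.1 = 144.9 ≈ 145 nmi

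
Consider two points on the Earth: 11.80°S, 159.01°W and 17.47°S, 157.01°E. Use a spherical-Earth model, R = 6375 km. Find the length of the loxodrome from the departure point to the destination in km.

Rhumb course C = atan2(Δλ, Δψ) with Δψ = ln[tan(π/4+φ₂/2)/tan(π/4+φ₁/2)] = -0.1023, Δλ = -0.7676 → C = 262.41°
d = R·|Δφ| / |cos C| = 6375·0.09896 / 0.13214 = 4774 km

4774 km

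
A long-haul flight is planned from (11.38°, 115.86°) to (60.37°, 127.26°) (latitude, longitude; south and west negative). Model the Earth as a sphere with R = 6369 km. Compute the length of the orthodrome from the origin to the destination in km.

5526 km

cos σ = sin φ₁ sin φ₂ + cos φ₁ cos φ₂ cos Δλ
      = sin(11.38°)sin(60.37°) + cos(11.38°)cos(60.37°)cos(11.40°) = 0.6466
σ = 49.712° → d = Rσ = 6369·0.86764 = 5526 km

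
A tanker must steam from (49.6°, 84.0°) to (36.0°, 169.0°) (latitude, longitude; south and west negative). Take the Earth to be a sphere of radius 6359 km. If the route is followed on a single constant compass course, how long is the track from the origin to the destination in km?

7041 km

Δψ = ln[tan(π/4+φ₂/2)/tan(π/4+φ₁/2)] = -0.3256;  Δφ = -0.2374 rad,  Δλ = +1.4835 rad
q = Δφ/Δψ = 0.7290
d = R·√(Δφ² + q²Δλ²) = 6359·1.10727 = 7041 km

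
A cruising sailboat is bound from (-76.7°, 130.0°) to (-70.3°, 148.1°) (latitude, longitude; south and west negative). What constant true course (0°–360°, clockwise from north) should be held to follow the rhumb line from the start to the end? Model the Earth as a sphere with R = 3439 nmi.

Δψ = ln[tan(π/4+φ₂/2)/tan(π/4+φ₁/2)] = +0.3983
Δλ = +0.3159 rad (taken the short way round)
course = atan2(Δλ, Δψ) = 38.42°

38.4°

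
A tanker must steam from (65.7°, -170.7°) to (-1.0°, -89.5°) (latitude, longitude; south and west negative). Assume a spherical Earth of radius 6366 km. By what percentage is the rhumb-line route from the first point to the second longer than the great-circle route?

3.4%

Great circle: σ = 1.5237 rad → d_gc = Rσ = 9700.1 km
Rhumb: Δφ = -1.1641, Δλ = +1.4172, Δψ = -1.5532, q = Δφ/Δψ = 0.7495 → d_rh = R√(Δφ²+q²Δλ²) = 10032.2 km
Excess = (10032.2 − 9700.1) / 9700.1 = 332.1 / 9700.1 = 3.42% ≈ 3.4%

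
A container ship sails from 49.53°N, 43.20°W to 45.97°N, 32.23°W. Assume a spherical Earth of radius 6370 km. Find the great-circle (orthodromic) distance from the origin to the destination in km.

909 km

Haversine: a = sin²(Δφ/2)+cos φ₁ cos φ₂ sin²(Δλ/2) = 0.00509;  σ = 2·atan2(√a,√(1−a))
σ = 8.180° → d = Rσ = 6370·0.14276 = 909 km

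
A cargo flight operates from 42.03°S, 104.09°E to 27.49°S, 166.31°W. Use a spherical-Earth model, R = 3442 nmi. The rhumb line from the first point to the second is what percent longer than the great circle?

4.1%

Great circle: σ = 1.2518 rad → d_gc = Rσ = 4308.6 nmi
Rhumb: Δφ = +0.2538, Δλ = +1.5638, Δψ = +0.3105, q = Δφ/Δψ = 0.8172 → d_rh = R√(Δφ²+q²Δλ²) = 4484.6 nmi
Excess = (4484.6 − 4308.6) / 4308.6 = 176.0 / 4308.6 = 4.08% ≈ 4.1%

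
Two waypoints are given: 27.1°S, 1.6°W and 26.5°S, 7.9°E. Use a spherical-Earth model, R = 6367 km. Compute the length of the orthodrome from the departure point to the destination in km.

944 km

Haversine: a = sin²(Δφ/2)+cos φ₁ cos φ₂ sin²(Δλ/2) = 0.00549;  σ = 2·atan2(√a,√(1−a))
σ = 8.499° → d = Rσ = 6367·0.14833 = 944 km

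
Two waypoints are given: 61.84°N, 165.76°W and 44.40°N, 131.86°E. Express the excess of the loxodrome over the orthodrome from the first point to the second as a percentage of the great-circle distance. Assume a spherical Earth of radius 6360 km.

3.4%

Great circle: σ = 0.6870 rad → d_gc = Rσ = 4369.2 km
Rhumb: Δφ = -0.3044, Δλ = -1.0887, Δψ = -0.5164, q = Δφ/Δψ = 0.5894 → d_rh = R√(Δφ²+q²Δλ²) = 4517.2 km
Excess = (4517.2 − 4369.2) / 4369.2 = 148.0 / 4369.2 = 3.39% ≈ 3.4%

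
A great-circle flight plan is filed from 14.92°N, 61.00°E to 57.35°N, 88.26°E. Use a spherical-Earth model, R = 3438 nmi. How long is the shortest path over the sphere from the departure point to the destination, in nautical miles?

2829 nmi

cos σ = sin φ₁ sin φ₂ + cos φ₁ cos φ₂ cos Δλ
      = sin(14.92°)sin(57.35°) + cos(14.92°)cos(57.35°)cos(27.26°) = 0.6802
σ = 47.140° → d = Rσ = 3438·0.82276 = 2829 nmi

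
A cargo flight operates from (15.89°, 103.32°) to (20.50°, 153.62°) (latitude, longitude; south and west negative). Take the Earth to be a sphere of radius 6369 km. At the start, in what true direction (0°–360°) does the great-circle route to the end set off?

θ = atan2( sin Δλ·cos φ₂ ,  cos φ₁ sin φ₂ − sin φ₁ cos φ₂ cos Δλ )
  = atan2(+0.7207, +0.1730) = 76.50°

76.5°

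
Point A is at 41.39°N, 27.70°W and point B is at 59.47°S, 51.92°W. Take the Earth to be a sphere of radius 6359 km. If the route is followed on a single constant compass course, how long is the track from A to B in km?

11420 km

Rhumb course C = atan2(Δλ, Δψ) with Δψ = ln[tan(π/4+φ₂/2)/tan(π/4+φ₁/2)] = -2.0935, Δλ = -0.4227 → C = 191.42°
d = R·|Δφ| / |cos C| = 6359·1.76034 / 0.98022 = 11420 km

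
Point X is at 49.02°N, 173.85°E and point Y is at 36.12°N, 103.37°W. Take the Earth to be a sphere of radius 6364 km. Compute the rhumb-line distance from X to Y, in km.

6884 km

Rhumb course C = atan2(Δλ, Δψ) with Δψ = ln[tan(π/4+φ₂/2)/tan(π/4+φ₁/2)] = -0.3075, Δλ = +1.4448 → C = 102.01°
d = R·|Δφ| / |cos C| = 6364·0.22515 / 0.20815 = 6884 km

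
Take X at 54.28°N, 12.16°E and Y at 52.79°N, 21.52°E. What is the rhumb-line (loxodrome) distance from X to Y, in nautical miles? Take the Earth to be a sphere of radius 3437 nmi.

Rhumb course C = atan2(Δλ, Δψ) with Δψ = ln[tan(π/4+φ₂/2)/tan(π/4+φ₁/2)] = -0.0438, Δλ = +0.1634 → C = 105.00°
d = R·|Δφ| / |cos C| = 3437·0.02601 / 0.25876 = 345 nmi

345 nmi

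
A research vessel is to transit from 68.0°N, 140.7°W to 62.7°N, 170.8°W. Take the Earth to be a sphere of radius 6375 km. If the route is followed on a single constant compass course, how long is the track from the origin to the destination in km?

Rhumb course C = atan2(Δλ, Δψ) with Δψ = ln[tan(π/4+φ₂/2)/tan(π/4+φ₁/2)] = -0.2226, Δλ = -0.5253 → C = 247.03°
d = R·|Δφ| / |cos C| = 6375·0.09250 / 0.39018 = 1511 km

1511 km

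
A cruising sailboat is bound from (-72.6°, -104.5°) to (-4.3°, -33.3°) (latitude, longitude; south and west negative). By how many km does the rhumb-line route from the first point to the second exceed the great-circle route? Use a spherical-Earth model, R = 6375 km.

Great circle: cos σ = sin φ₁ sin φ₂ + cos φ₁ cos φ₂ cos Δλ,  σ = 1.4024 rad → d_gc = 8940.0 km
Rhumb line: Δψ = +1.8021, q = Δφ/Δψ = 0.6615, d_rh = R√(Δφ²+q²Δλ²) = 9231.1 km
Excess = 9231.1 − 8940.0 = 291.1 ≈ 291 km

291 km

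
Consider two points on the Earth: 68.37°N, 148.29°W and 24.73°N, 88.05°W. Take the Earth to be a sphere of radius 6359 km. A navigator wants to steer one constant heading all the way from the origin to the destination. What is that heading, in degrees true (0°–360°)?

Meridional parts: M(φ₁)=+1.6553, M(φ₂)=+0.4457 → ΔM = -1.2096;  Δλ = +1.0514 rad
tan C = Δλ / ΔM = -0.8692 → C = 139.00°

139.0°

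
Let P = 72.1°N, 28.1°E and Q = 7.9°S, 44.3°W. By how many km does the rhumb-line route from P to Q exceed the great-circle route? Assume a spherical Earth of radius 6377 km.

Great circle: cos σ = sin φ₁ sin φ₂ + cos φ₁ cos φ₂ cos Δλ,  σ = 1.6095 rad → d_gc = 10264.1 km
Rhumb line: Δψ = -1.9867, q = Δφ/Δψ = 0.7028, d_rh = R√(Δφ²+q²Δλ²) = 10552.4 km
Excess = 10552.4 − 10264.1 = 288.3 ≈ 288 km

288 km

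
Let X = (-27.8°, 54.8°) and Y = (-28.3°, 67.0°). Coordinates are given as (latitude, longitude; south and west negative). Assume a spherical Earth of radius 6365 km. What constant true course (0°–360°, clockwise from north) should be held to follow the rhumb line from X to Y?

Meridional parts: M(φ₁)=-0.5054, M(φ₂)=-0.5153 → ΔM = -0.0099;  Δλ = +0.2129 rad
tan C = Δλ / ΔM = -21.5338 → C = 92.66°

92.7°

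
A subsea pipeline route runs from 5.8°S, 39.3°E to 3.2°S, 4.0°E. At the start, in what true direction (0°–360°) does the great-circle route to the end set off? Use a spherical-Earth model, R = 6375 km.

272.7°

N = sin Δλ·cos φ₂ = -0.5770;  D = cos φ₁ sin φ₂ − sin φ₁ cos φ₂ cos Δλ = +0.0268
initial course = atan2(N, D) = 272.66°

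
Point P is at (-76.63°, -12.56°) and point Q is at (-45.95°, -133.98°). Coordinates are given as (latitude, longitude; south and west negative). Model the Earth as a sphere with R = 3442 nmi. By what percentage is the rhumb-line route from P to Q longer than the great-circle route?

Great circle: σ = 0.9079 rad → d_gc = Rσ = 3124.8 nmi
Rhumb: Δφ = +0.5355, Δλ = -2.1192, Δψ = +1.2388, q = Δφ/Δψ = 0.4323 → d_rh = R√(Δφ²+q²Δλ²) = 3652.1 nmi
Excess = (3652.1 − 3124.8) / 3124.8 = 527.3 / 3124.8 = 16.87% ≈ 16.9%

16.9%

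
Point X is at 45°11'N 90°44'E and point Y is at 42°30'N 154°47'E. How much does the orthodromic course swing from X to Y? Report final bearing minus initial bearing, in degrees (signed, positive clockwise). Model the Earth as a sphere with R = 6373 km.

+46.9°

Initial bearing θ₁ = atan2(sin Δλ cos φ₂, cos φ₁ sin φ₂ − sin φ₁ cos φ₂ cos Δλ) = 69.54°
Final bearing θ₂ = (initial bearing from the destination back to the start) + 180° = 116.40°
Δθ = θ₂ − θ₁ = +46.9°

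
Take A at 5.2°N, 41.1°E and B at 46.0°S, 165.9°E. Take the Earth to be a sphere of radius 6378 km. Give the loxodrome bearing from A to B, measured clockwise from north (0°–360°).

Δψ = ln[tan(π/4+φ₂/2)/tan(π/4+φ₁/2)] = -0.9972
Δλ = +2.1782 rad (taken the short way round)
course = atan2(Δλ, Δψ) = 114.60°

114.6°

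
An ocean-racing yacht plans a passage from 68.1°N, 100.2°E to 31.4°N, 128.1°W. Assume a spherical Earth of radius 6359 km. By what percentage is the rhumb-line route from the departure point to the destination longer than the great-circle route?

Great circle: σ = 1.2957 rad → d_gc = Rσ = 8239.4 km
Rhumb: Δφ = -0.6405, Δλ = +2.2986, Δψ = -1.0649, q = Δφ/Δψ = 0.6015 → d_rh = R√(Δφ²+q²Δλ²) = 9689.8 km
Excess = (9689.8 − 8239.4) / 8239.4 = 1450.4 / 8239.4 = 17.60% ≈ 17.6%

17.6%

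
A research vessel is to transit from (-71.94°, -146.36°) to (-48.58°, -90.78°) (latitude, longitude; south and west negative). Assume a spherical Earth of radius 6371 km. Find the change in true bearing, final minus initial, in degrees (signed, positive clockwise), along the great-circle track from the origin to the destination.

At departure: θ₁ = atan2(sin Δλ cos φ₂, cos φ₁ sin φ₂ − sin φ₁ cos φ₂ cos Δλ) = 77.29°
At arrival: θ₂ = atan2(sin Δλ cos φ₁, −cos φ₂ sin φ₁ + sin φ₂ cos φ₁ cos Δλ) = 27.20°
Δθ = θ₂ − θ₁ = -50.1°

-50.1°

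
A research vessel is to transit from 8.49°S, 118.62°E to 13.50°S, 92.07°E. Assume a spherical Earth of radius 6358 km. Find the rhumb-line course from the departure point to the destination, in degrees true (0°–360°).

Δψ = ln[tan(π/4+φ₂/2)/tan(π/4+φ₁/2)] = -0.0891
Δλ = -0.4634 rad (taken the short way round)
course = atan2(Δλ, Δψ) = 259.12°

259.1°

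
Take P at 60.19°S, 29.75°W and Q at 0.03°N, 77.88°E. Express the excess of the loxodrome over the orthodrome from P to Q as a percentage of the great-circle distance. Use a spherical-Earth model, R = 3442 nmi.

Great circle: σ = 1.7224 rad → d_gc = Rσ = 5928.5 nmi
Rhumb: Δφ = +1.0510, Δλ = +1.8785, Δψ = +1.3241, q = Δφ/Δψ = 0.7938 → d_rh = R√(Δφ²+q²Δλ²) = 6279.1 nmi
Excess = (6279.1 − 5928.5) / 5928.5 = 350.6 / 5928.5 = 5.91% ≈ 5.9%

5.9%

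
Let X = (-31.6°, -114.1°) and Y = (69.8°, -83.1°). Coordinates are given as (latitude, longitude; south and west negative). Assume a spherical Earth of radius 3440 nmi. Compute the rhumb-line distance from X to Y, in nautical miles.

6253 nmi

Rhumb course C = atan2(Δλ, Δψ) with Δψ = ln[tan(π/4+φ₂/2)/tan(π/4+φ₁/2)] = +2.3071, Δλ = +0.5411 → C = 13.20°
d = R·|Δφ| / |cos C| = 3440·1.76976 / 0.97359 = 6253 nmi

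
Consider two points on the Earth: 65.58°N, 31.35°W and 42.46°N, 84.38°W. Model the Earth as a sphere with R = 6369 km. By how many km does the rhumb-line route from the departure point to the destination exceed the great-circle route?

Great circle: cos σ = sin φ₁ sin φ₂ + cos φ₁ cos φ₂ cos Δλ,  σ = 0.6466 rad → d_gc = 4118.48 km
Rhumb line: Δψ = -0.7107, q = Δφ/Δψ = 0.5678, d_rh = R√(Δφ²+q²Δλ²) = 4219.99 km
Excess = 4219.99 − 4118.48 = 101.51 ≈ 102 km

102 km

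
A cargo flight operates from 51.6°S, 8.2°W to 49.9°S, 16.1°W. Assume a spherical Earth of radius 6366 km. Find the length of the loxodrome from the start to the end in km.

587 km

Rhumb course C = atan2(Δλ, Δψ) with Δψ = ln[tan(π/4+φ₂/2)/tan(π/4+φ₁/2)] = +0.0469, Δλ = -0.1379 → C = 288.79°
d = R·|Δφ| / |cos C| = 6366·0.02967 / 0.32204 = 587 km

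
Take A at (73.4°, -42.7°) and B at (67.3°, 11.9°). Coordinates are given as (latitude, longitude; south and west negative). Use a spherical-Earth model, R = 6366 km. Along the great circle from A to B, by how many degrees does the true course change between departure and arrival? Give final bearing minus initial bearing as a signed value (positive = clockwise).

At departure: θ₁ = atan2(sin Δλ cos φ₂, cos φ₁ sin φ₂ − sin φ₁ cos φ₂ cos Δλ) = 81.09°
At arrival: θ₂ = atan2(sin Δλ cos φ₁, −cos φ₂ sin φ₁ + sin φ₂ cos φ₁ cos Δλ) = 133.00°
Δθ = θ₂ − θ₁ = +51.9°

+51.9°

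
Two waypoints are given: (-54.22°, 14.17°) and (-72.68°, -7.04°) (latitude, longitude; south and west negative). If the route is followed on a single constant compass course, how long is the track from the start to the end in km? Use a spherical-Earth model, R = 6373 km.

Δψ = ln[tan(π/4+φ₂/2)/tan(π/4+φ₁/2)] = -0.7511;  Δφ = -0.3222 rad,  Δλ = -0.3702 rad
q = Δφ/Δψ = 0.4289
d = R·√(Δφ² + q²Δλ²) = 6373·0.35919 = 2289 km

2289 km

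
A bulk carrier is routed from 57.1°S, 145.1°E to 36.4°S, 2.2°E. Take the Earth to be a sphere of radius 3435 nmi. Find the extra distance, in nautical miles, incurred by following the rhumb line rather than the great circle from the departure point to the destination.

Great circle: cos σ = sin φ₁ sin φ₂ + cos φ₁ cos φ₂ cos Δλ,  σ = 1.4207 rad → d_gc = 4880.1 nmi
Rhumb line: Δψ = +0.5370, q = Δφ/Δψ = 0.6728, d_rh = R√(Δφ²+q²Δλ²) = 5896.4 nmi
Excess = 5896.4 − 4880.1 = 1016.3 ≈ 1016 nmi

1016 nmi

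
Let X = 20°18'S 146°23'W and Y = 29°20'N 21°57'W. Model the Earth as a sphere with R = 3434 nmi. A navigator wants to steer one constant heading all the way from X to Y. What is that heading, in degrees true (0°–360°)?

67.5°

Δψ = ln[tan(π/4+φ₂/2)/tan(π/4+φ₁/2)] = +0.8979
Δλ = +2.1718 rad (taken the short way round)
course = atan2(Δλ, Δψ) = 67.54°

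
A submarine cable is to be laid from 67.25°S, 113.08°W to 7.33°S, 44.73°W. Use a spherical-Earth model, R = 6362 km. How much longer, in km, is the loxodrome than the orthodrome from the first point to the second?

231 km

Great circle: cos σ = sin φ₁ sin φ₂ + cos φ₁ cos φ₂ cos Δλ,  σ = 1.3086 rad → d_gc = 8325.6 km
Rhumb line: Δψ = +1.4753, q = Δφ/Δψ = 0.7089, d_rh = R√(Δφ²+q²Δλ²) = 8556.4 km
Excess = 8556.4 − 8325.6 = 230.8 ≈ 231 km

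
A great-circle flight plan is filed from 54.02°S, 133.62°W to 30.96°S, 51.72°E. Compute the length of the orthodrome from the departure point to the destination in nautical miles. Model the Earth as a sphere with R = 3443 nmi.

5702 nmi

cos σ = sin φ₁ sin φ₂ + cos φ₁ cos φ₂ cos Δλ
      = sin(-54.02°)sin(-30.96°) + cos(-54.02°)cos(-30.96°)cos(-174.66°) = -0.0853
σ = 94.894° → d = Rσ = 3443·1.65622 = 5702 nmi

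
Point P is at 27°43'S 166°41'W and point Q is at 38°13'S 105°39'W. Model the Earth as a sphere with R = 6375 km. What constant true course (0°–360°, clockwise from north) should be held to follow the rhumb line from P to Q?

Meridional parts: M(φ₁)=-0.5038, M(φ₂)=-0.7228 → ΔM = -0.2190;  Δλ = +1.0652 rad
tan C = Δλ / ΔM = -4.8642 → C = 101.62°

101.6°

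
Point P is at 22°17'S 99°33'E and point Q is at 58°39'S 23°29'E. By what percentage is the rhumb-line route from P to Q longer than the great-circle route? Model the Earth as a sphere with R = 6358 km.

3.7%

Great circle: σ = 1.1155 rad → d_gc = Rσ = 7092.2 km
Rhumb: Δφ = -0.6347, Δλ = -1.3276, Δψ = -0.8717, q = Δφ/Δψ = 0.7282 → d_rh = R√(Δφ²+q²Δλ²) = 7352.9 km
Excess = (7352.9 − 7092.2) / 7092.2 = 260.7 / 7092.2 = 3.68% ≈ 3.7%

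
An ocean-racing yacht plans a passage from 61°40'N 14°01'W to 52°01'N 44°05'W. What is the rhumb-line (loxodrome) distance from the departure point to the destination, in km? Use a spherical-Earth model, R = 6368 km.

Δψ = ln[tan(π/4+φ₂/2)/tan(π/4+φ₁/2)] = -0.3100;  Δφ = -0.1684 rad,  Δλ = -0.5248 rad
q = Δφ/Δψ = 0.5433
d = R·√(Δφ² + q²Δλ²) = 6368·0.33112 = 2109 km

2109 km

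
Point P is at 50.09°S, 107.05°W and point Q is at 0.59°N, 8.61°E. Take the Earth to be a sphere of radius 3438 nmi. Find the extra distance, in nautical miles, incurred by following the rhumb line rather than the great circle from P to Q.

329 nmi

Great circle: cos σ = sin φ₁ sin φ₂ + cos φ₁ cos φ₂ cos Δλ,  σ = 1.8605 rad → d_gc = 6396.5 nmi
Rhumb line: Δψ = +1.0234, q = Δφ/Δψ = 0.8643, d_rh = R√(Δφ²+q²Δλ²) = 6725.1 nmi
Excess = 6725.1 − 6396.5 = 328.6 ≈ 329 nmi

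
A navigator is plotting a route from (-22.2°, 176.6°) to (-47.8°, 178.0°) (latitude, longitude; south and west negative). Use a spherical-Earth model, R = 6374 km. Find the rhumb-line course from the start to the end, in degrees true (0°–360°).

Meridional parts: M(φ₁)=-0.3975, M(φ₂)=-0.9523 → ΔM = -0.5547;  Δλ = +0.0244 rad
tan C = Δλ / ΔM = -0.0440 → C = 177.48°

177.5°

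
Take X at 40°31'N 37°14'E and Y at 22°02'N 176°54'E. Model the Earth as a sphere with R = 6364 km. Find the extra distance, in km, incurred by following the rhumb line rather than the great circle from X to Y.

Great circle: cos σ = sin φ₁ sin φ₂ + cos φ₁ cos φ₂ cos Δλ,  σ = 1.8686 rad → d_gc = 11892.05 km
Rhumb line: Δψ = -0.3803, q = Δφ/Δψ = 0.8482, d_rh = R√(Δφ²+q²Δλ²) = 13317.50 km
Excess = 13317.50 − 11892.05 = 1425.45 ≈ 1425 km

1425 km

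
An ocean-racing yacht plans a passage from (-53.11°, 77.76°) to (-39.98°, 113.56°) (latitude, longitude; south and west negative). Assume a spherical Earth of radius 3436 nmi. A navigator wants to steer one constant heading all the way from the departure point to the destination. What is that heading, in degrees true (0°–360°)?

Δψ = ln[tan(π/4+φ₂/2)/tan(π/4+φ₁/2)] = +0.3356
Δλ = +0.6248 rad (taken the short way round)
course = atan2(Δλ, Δψ) = 61.76°

61.8°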